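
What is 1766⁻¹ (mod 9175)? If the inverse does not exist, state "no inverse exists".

Extended Euclidean algorithm:
9175 = 5×1766 + 345
1766 = 5×345 + 41
345 = 8×41 + 17
41 = 2×17 + 7
17 = 2×7 + 3
7 = 2×3 + 1
3 = 3×1 + 0
Since gcd(1766, 9175) = 1, back-substitute to write 1 as a combination:
1 = 7 − 2·3
1 = −2·17 + 5·7
1 = 5·41 − 12·17
1 = −12·345 + 101·41
1 = 101·1766 − 517·345
1 = −517·9175 + 2686·1766
So 1766·2686 ≡ 1 (mod 9175).

2686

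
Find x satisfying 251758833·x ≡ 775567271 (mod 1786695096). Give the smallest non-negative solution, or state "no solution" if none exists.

gcd(251758833, 1786695096):
1786695096 = 7*251758833 + 24383265
251758833 = 10*24383265 + 7926183
24383265 = 3*7926183 + 604716
7926183 = 13*604716 + 64875
604716 = 9*64875 + 20841
64875 = 3*20841 + 2352
20841 = 8*2352 + 2025
2352 = 1*2025 + 327
2025 = 6*327 + 63
327 = 5*63 + 12
63 = 5*12 + 3
12 = 4*3 + 0
gcd = 3, but 3 ∤ 775567271, so the congruence has no solution.

no solution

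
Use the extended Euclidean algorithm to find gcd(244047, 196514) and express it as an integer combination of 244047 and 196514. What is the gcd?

Apply Euclid's algorithm to 244047 and 196514:
244047 = 1×196514 + 47533
196514 = 4×47533 + 6382
47533 = 7×6382 + 2859
6382 = 2×2859 + 664
2859 = 4×664 + 203
664 = 3×203 + 55
203 = 3×55 + 38
55 = 1×38 + 17
38 = 2×17 + 4
17 = 4×4 + 1
4 = 4×1 + 0
gcd(244047, 196514) = 1.
Express as a combination:
1 = 17 − 4·4
1 = −4·38 + 9·17
1 = 9·55 − 13·38
1 = −13·203 + 48·55
1 = 48·664 − 157·203
1 = −157·2859 + 676·664
1 = 676·6382 − 1509·2859
1 = −1509·47533 + 11239·6382
1 = 11239·196514 − 46465·47533
1 = −46465·244047 + 57704·196514
So 1 = (-46465)·244047 + (57704)·196514.

1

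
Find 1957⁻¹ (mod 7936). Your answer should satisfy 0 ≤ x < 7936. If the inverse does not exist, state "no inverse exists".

1837

Extended Euclidean algorithm:
7936 = 4×1957 + 108
1957 = 18×108 + 13
108 = 8×13 + 4
13 = 3×4 + 1
4 = 4×1 + 0
The gcd is 1. Working backward:
1 = 13 − 3·4
1 = −3·108 + 25·13
1 = 25·1957 − 453·108
1 = −453·7936 + 1837·1957
So 1957·1837 ≡ 1 (mod 7936).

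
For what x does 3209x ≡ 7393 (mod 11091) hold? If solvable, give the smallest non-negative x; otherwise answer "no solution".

10841

First find gcd(3209, 11091):
11091 = 3×3209 + 1464
3209 = 2×1464 + 281
1464 = 5×281 + 59
281 = 4×59 + 45
59 = 1×45 + 14
45 = 3×14 + 3
14 = 4×3 + 2
3 = 1×2 + 1
2 = 2×1 + 0
gcd = 1, so a unique solution mod 11091 exists.
Back-substitute for the Bézout coefficients:
1 = 3 − 2
1 = −14 + 5·3
1 = 5·45 − 16·14
1 = −16·59 + 21·45
1 = 21·281 − 100·59
1 = −100·1464 + 521·281
1 = 521·3209 − 1142·1464
1 = −1142·11091 + 3947·3209
So 3209·(3947) ≡ 1 (mod 11091), giving 3209⁻¹ ≡ 3947.
x ≡ 3209⁻¹·7393 ≡ 3947·7393 ≡ 10841 (mod 11091).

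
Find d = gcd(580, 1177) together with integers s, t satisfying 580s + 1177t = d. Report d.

Repeated division:
1177 = 2·580 + 17
580 = 34·17 + 2
17 = 8·2 + 1
2 = 2·1 + 0
gcd(580, 1177) = 1.
Express as a combination:
1 = 17 − 8·2
1 = −8·580 + 273·17
1 = 273·1177 − 554·580
So 1 = (273)·1177 + (-554)·580.

1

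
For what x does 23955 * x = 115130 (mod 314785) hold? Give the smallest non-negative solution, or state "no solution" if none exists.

First find gcd(23955, 314785):
314785 = 13×23955 + 3370
23955 = 7×3370 + 365
3370 = 9×365 + 85
365 = 4×85 + 25
85 = 3×25 + 10
25 = 2×10 + 5
10 = 2×5 + 0
gcd = 5 and 5 | 115130, so solutions exist. Divide through by 5: 4791x ≡ 23026 (mod 62957).
Now find 4791⁻¹ mod 62957:
62957 = 13*4791 + 674
4791 = 7*674 + 73
674 = 9*73 + 17
73 = 4*17 + 5
17 = 3*5 + 2
5 = 2*2 + 1
2 = 2*1 + 0
Back-substitute:
1 = 5 − 2·2
1 = −2·17 + 7·5
1 = 7·73 − 30·17
1 = −30·674 + 277·73
1 = 277·4791 − 1969·674
1 = −1969·62957 + 25874·4791
So 4791⁻¹ ≡ 25874 (mod 62957).
Then x ≡ 25874·23026 ≡ 12633 (mod 62957); the smallest non-negative solution is x = 12633.

12633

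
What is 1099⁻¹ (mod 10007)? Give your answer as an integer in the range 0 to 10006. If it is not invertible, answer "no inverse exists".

1639

Apply the Euclidean algorithm to 10007 and 1099:
10007 = 9×1099 + 116
1099 = 9×116 + 55
116 = 2×55 + 6
55 = 9×6 + 1
6 = 6×1 + 0
Since gcd(1099, 10007) = 1, back-substitute to write 1 as a combination:
1 = 55 − 9·6
1 = −9·116 + 19·55
1 = 19·1099 − 180·116
1 = −180·10007 + 1639·1099
So 1099·1639 ≡ 1 (mod 10007).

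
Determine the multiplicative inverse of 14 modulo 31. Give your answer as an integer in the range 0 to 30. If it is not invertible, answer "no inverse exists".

Run Euclid on (31, 14):
31 = 2×14 + 3
14 = 4×3 + 2
3 = 1×2 + 1
2 = 2×1 + 0
Since gcd(14, 31) = 1, back-substitute to write 1 as a combination:
1 = 3 − 2
1 = −14 + 5·3
1 = 5·31 − 11·14
Hence 14⁻¹ ≡ -11 ≡ 20 (mod 31).

20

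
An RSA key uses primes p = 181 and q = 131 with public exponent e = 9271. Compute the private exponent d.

φ(n) = (p−1)(q−1) = 180·130 = 23400.
Need d with 9271·d ≡ 1 (mod 23400). Apply the extended Euclidean algorithm:
23400 = 2*9271 + 4858
9271 = 1*4858 + 4413
4858 = 1*4413 + 445
4413 = 9*445 + 408
445 = 1*408 + 37
408 = 11*37 + 1
37 = 37*1 + 0
Back-substitute:
1 = 408 − 11·37
1 = −11·445 + 12·408
1 = 12·4413 − 119·445
1 = −119·4858 + 131·4413
1 = 131·9271 − 250·4858
1 = −250·23400 + 631·9271
So 9271·631 ≡ 1 (mod 23400), hence d = 631.

631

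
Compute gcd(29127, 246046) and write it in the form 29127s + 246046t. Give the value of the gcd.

Repeated division:
246046 = 8*29127 + 13030
29127 = 2*13030 + 3067
13030 = 4*3067 + 762
3067 = 4*762 + 19
762 = 40*19 + 2
19 = 9*2 + 1
2 = 2*1 + 0
gcd(29127, 246046) = 1.
Back-substituting:
1 = 19 − 9·2
1 = −9·762 + 361·19
1 = 361·3067 − 1453·762
1 = −1453·13030 + 6173·3067
1 = 6173·29127 − 13799·13030
1 = −13799·246046 + 116565·29127
So 1 = (-13799)·246046 + (116565)·29127.

1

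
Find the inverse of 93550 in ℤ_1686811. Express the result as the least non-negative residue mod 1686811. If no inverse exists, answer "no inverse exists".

1173988

Apply the Euclidean algorithm to 1686811 and 93550:
1686811 = 18·93550 + 2911
93550 = 32·2911 + 398
2911 = 7·398 + 125
398 = 3·125 + 23
125 = 5·23 + 10
23 = 2·10 + 3
10 = 3·3 + 1
3 = 3·1 + 0
The gcd is 1. Working backward:
1 = 10 − 3·3
1 = −3·23 + 7·10
1 = 7·125 − 38·23
1 = −38·398 + 121·125
1 = 121·2911 − 885·398
1 = −885·93550 + 28441·2911
1 = 28441·1686811 − 512823·93550
Hence 93550⁻¹ ≡ -512823 ≡ 1173988 (mod 1686811).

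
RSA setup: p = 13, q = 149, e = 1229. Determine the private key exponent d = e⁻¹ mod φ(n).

1013

φ(n) = (p−1)(q−1) = 12·148 = 1776.
Need d with 1229·d ≡ 1 (mod 1776). Apply the extended Euclidean algorithm:
1776 = 1·1229 + 547
1229 = 2·547 + 135
547 = 4·135 + 7
135 = 19·7 + 2
7 = 3·2 + 1
2 = 2·1 + 0
Back-substitute:
1 = 7 − 3·2
1 = −3·135 + 58·7
1 = 58·547 − 235·135
1 = −235·1229 + 528·547
1 = 528·1776 − 763·1229
So 1229·(-763) ≡ 1 (mod 1776), hence d ≡ -763 ≡ 1013 (mod 1776).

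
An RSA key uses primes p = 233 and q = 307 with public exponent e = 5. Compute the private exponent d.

φ(n) = (p−1)(q−1) = 232·306 = 70992.
Need d with 5·d ≡ 1 (mod 70992). Apply the extended Euclidean algorithm:
70992 = 14198·5 + 2
5 = 2·2 + 1
2 = 2·1 + 0
Back-substitute:
1 = 5 − 2·2
1 = −2·70992 + 28397·5
So 5·28397 ≡ 1 (mod 70992), hence d = 28397.

28397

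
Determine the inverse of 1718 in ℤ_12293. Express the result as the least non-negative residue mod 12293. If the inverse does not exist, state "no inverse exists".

gcd(12293, 1718) by repeated division:
12293 = 7*1718 + 267
1718 = 6*267 + 116
267 = 2*116 + 35
116 = 3*35 + 11
35 = 3*11 + 2
11 = 5*2 + 1
2 = 2*1 + 0
gcd = 1, so the inverse exists. Back-substitute:
1 = 11 − 5·2
1 = −5·35 + 16·11
1 = 16·116 − 53·35
1 = −53·267 + 122·116
1 = 122·1718 − 785·267
1 = −785·12293 + 5617·1718
So 1718·5617 ≡ 1 (mod 12293).

5617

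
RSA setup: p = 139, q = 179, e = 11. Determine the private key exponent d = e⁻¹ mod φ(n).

φ(n) = (p−1)(q−1) = 138·178 = 24564.
Need d with 11·d ≡ 1 (mod 24564). Apply the extended Euclidean algorithm:
24564 = 2233*11 + 1
11 = 11*1 + 0
Back-substitute:
1 = 24564 − 2233·11
So 11·(-2233) ≡ 1 (mod 24564), hence d ≡ -2233 ≡ 22331 (mod 24564).

22331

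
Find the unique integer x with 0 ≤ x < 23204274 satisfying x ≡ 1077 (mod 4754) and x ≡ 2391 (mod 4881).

Write x = 1077 + 4754·k. Then 4754·k ≡ 2391 − 1077 ≡ 1314 (mod 4881).
Need 4754⁻¹ mod 4881. Extended Euclid on (4881, 4754):
4881 = 1×4754 + 127
4754 = 37×127 + 55
127 = 2×55 + 17
55 = 3×17 + 4
17 = 4×4 + 1
4 = 4×1 + 0
Back-substitute:
1 = 17 − 4·4
1 = −4·55 + 13·17
1 = 13·127 − 30·55
1 = −30·4754 + 1123·127
1 = 1123·4881 − 1153·4754
4754⁻¹ ≡ 3728 (mod 4881), so k ≡ 3728·1314 ≡ 2949 (mod 4881).
x = 1077 + 4754·2949 = 14020623.

14020623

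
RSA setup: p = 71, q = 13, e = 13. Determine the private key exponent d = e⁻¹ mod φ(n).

517

φ(n) = (p−1)(q−1) = 70·12 = 840.
Need d with 13·d ≡ 1 (mod 840). Apply the extended Euclidean algorithm:
840 = 64·13 + 8
13 = 1·8 + 5
8 = 1·5 + 3
5 = 1·3 + 2
3 = 1·2 + 1
2 = 2·1 + 0
Back-substitute:
1 = 3 − 2
1 = −5 + 2·3
1 = 2·8 − 3·5
1 = −3·13 + 5·8
1 = 5·840 − 323·13
So 13·(-323) ≡ 1 (mod 840), hence d ≡ -323 ≡ 517 (mod 840).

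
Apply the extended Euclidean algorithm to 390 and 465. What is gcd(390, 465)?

Repeated division:
465 = 1*390 + 75
390 = 5*75 + 15
75 = 5*15 + 0
gcd(390, 465) = 15.
Back-substituting:
15 = 390 − 5·75
15 = −5·465 + 6·390
So 15 = (-5)·465 + (6)·390.

15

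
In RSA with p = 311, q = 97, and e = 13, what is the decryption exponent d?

φ(n) = (p−1)(q−1) = 310·96 = 29760.
Need d with 13·d ≡ 1 (mod 29760). Apply the extended Euclidean algorithm:
29760 = 2289·13 + 3
13 = 4·3 + 1
3 = 3·1 + 0
Back-substitute:
1 = 13 − 4·3
1 = −4·29760 + 9157·13
So 13·9157 ≡ 1 (mod 29760), hence d = 9157.

9157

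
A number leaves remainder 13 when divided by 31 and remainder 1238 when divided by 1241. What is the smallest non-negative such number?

19853

Write x = 13 + 31·k. Then 31·k ≡ 1238 − 13 ≡ 1225 (mod 1241).
Need 31⁻¹ mod 1241. Extended Euclid on (1241, 31):
1241 = 40*31 + 1
31 = 31*1 + 0
Back-substitute:
1 = 1241 − 40·31
31⁻¹ ≡ 1201 (mod 1241), so k ≡ 1201·1225 ≡ 640 (mod 1241).
x = 13 + 31·640 = 19853.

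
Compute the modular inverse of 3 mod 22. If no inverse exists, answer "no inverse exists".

Apply the Euclidean algorithm to 22 and 3:
22 = 7·3 + 1
3 = 3·1 + 0
gcd = 1, so the inverse exists. Back-substitute:
1 = 22 − 7·3
Thus 3·(-7) ≡ 1 (mod 22); reducing, -7 mod 22 = 15.

15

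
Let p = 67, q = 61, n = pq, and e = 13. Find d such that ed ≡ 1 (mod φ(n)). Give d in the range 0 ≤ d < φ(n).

φ(n) = (p−1)(q−1) = 66·60 = 3960.
Need d with 13·d ≡ 1 (mod 3960). Apply the extended Euclidean algorithm:
3960 = 304*13 + 8
13 = 1*8 + 5
8 = 1*5 + 3
5 = 1*3 + 2
3 = 1*2 + 1
2 = 2*1 + 0
Back-substitute:
1 = 3 − 2
1 = −5 + 2·3
1 = 2·8 − 3·5
1 = −3·13 + 5·8
1 = 5·3960 − 1523·13
So 13·(-1523) ≡ 1 (mod 3960), hence d ≡ -1523 ≡ 2437 (mod 3960).

2437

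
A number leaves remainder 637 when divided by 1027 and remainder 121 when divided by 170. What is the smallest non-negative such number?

74581

Write x = 637 + 1027·k. Then 1027·k ≡ 121 − 637 ≡ 164 (mod 170).
Need 1027⁻¹ mod 170. Extended Euclid on (170, 7):
170 = 24·7 + 2
7 = 3·2 + 1
2 = 2·1 + 0
Back-substitute:
1 = 7 − 3·2
1 = −3·170 + 73·7
1027⁻¹ ≡ 73 (mod 170), so k ≡ 73·164 ≡ 72 (mod 170).
x = 637 + 1027·72 = 74581.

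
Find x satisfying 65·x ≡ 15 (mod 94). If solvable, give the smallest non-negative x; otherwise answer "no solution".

First find gcd(65, 94):
94 = 1·65 + 29
65 = 2·29 + 7
29 = 4·7 + 1
7 = 7·1 + 0
gcd = 1, so a unique solution mod 94 exists.
Back-substitute for the Bézout coefficients:
1 = 29 − 4·7
1 = −4·65 + 9·29
1 = 9·94 − 13·65
So 65·(-13) ≡ 1 (mod 94), giving 65⁻¹ ≡ 81.
x ≡ 65⁻¹·15 ≡ 81·15 ≡ 87 (mod 94).

87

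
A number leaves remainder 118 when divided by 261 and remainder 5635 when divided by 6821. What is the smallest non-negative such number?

558136

Write x = 118 + 261·k. Then 261·k ≡ 5635 − 118 ≡ 5517 (mod 6821).
Need 261⁻¹ mod 6821. Extended Euclid on (6821, 261):
6821 = 26·261 + 35
261 = 7·35 + 16
35 = 2·16 + 3
16 = 5·3 + 1
3 = 3·1 + 0
Back-substitute:
1 = 16 − 5·3
1 = −5·35 + 11·16
1 = 11·261 − 82·35
1 = −82·6821 + 2143·261
261⁻¹ ≡ 2143 (mod 6821), so k ≡ 2143·5517 ≡ 2138 (mod 6821).
x = 118 + 261·2138 = 558136.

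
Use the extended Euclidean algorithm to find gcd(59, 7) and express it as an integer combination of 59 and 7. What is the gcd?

1

Repeated division:
59 = 8×7 + 3
7 = 2×3 + 1
3 = 3×1 + 0
gcd(59, 7) = 1.
Working backward:
1 = 7 − 2·3
1 = −2·59 + 17·7
So 1 = (-2)·59 + (17)·7.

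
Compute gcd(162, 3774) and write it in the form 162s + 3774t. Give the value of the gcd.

Euclidean algorithm:
3774 = 23×162 + 48
162 = 3×48 + 18
48 = 2×18 + 12
18 = 1×12 + 6
12 = 2×6 + 0
gcd(162, 3774) = 6.
Back-substituting:
6 = 18 − 12
6 = −48 + 3·18
6 = 3·162 − 10·48
6 = −10·3774 + 233·162
So 6 = (-10)·3774 + (233)·162.

6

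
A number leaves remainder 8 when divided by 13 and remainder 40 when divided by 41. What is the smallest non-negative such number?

Write x = 8 + 13·k. Then 13·k ≡ 40 − 8 ≡ 32 (mod 41).
Need 13⁻¹ mod 41. Extended Euclid on (41, 13):
41 = 3*13 + 2
13 = 6*2 + 1
2 = 2*1 + 0
Back-substitute:
1 = 13 − 6·2
1 = −6·41 + 19·13
13⁻¹ ≡ 19 (mod 41), so k ≡ 19·32 ≡ 34 (mod 41).
x = 8 + 13·34 = 450.

450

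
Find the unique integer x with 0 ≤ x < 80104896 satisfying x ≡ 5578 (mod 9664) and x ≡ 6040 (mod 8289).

30128266

Write x = 5578 + 9664·k. Then 9664·k ≡ 6040 − 5578 ≡ 462 (mod 8289).
Need 9664⁻¹ mod 8289. Extended Euclid on (8289, 1375):
8289 = 6·1375 + 39
1375 = 35·39 + 10
39 = 3·10 + 9
10 = 1·9 + 1
9 = 9·1 + 0
Back-substitute:
1 = 10 − 9
1 = −39 + 4·10
1 = 4·1375 − 141·39
1 = −141·8289 + 850·1375
9664⁻¹ ≡ 850 (mod 8289), so k ≡ 850·462 ≡ 3117 (mod 8289).
x = 5578 + 9664·3117 = 30128266.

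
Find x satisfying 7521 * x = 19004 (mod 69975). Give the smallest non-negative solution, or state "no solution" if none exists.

no solution

gcd(7521, 69975):
69975 = 9·7521 + 2286
7521 = 3·2286 + 663
2286 = 3·663 + 297
663 = 2·297 + 69
297 = 4·69 + 21
69 = 3·21 + 6
21 = 3·6 + 3
6 = 2·3 + 0
gcd = 3, but 3 ∤ 19004, so the congruence has no solution.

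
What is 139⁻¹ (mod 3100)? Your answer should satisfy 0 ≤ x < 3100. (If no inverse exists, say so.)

959

Extended Euclidean algorithm:
3100 = 22×139 + 42
139 = 3×42 + 13
42 = 3×13 + 3
13 = 4×3 + 1
3 = 3×1 + 0
The gcd is 1. Working backward:
1 = 13 − 4·3
1 = −4·42 + 13·13
1 = 13·139 − 43·42
1 = −43·3100 + 959·139
So 139·959 ≡ 1 (mod 3100).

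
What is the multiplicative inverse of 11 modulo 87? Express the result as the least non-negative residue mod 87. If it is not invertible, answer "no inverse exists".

Apply the Euclidean algorithm to 87 and 11:
87 = 7*11 + 10
11 = 1*10 + 1
10 = 10*1 + 0
The gcd is 1. Working backward:
1 = 11 − 10
1 = −87 + 8·11
So 11·8 ≡ 1 (mod 87).

8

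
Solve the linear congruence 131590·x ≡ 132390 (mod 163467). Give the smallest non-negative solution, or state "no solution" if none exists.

First find gcd(131590, 163467):
163467 = 1·131590 + 31877
131590 = 4·31877 + 4082
31877 = 7·4082 + 3303
4082 = 1·3303 + 779
3303 = 4·779 + 187
779 = 4·187 + 31
187 = 6·31 + 1
31 = 31·1 + 0
gcd = 1, so a unique solution mod 163467 exists.
Back-substitute for the Bézout coefficients:
1 = 187 − 6·31
1 = −6·779 + 25·187
1 = 25·3303 − 106·779
1 = −106·4082 + 131·3303
1 = 131·31877 − 1023·4082
1 = −1023·131590 + 4223·31877
1 = 4223·163467 − 5246·131590
So 131590·(-5246) ≡ 1 (mod 163467), giving 131590⁻¹ ≡ 158221.
x ≡ 131590⁻¹·132390 ≡ 158221·132390 ≡ 53343 (mod 163467).

53343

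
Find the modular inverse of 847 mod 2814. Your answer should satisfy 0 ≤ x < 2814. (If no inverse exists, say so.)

Euclidean algorithm on 2814, 847:
2814 = 3*847 + 273
847 = 3*273 + 28
273 = 9*28 + 21
28 = 1*21 + 7
21 = 3*7 + 0
The gcd is 7, not 1, hence no inverse exists.

no inverse exists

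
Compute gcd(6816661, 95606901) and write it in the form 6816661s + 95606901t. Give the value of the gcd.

Euclidean algorithm:
95606901 = 14·6816661 + 173647
6816661 = 39·173647 + 44428
173647 = 3·44428 + 40363
44428 = 1·40363 + 4065
40363 = 9·4065 + 3778
4065 = 1·3778 + 287
3778 = 13·287 + 47
287 = 6·47 + 5
47 = 9·5 + 2
5 = 2·2 + 1
2 = 2·1 + 0
gcd(6816661, 95606901) = 1.
Express as a combination:
1 = 5 − 2·2
1 = −2·47 + 19·5
1 = 19·287 − 116·47
1 = −116·3778 + 1527·287
1 = 1527·4065 − 1643·3778
1 = −1643·40363 + 16314·4065
1 = 16314·44428 − 17957·40363
1 = −17957·173647 + 70185·44428
1 = 70185·6816661 − 2755172·173647
1 = −2755172·95606901 + 38642593·6816661
So 1 = (-2755172)·95606901 + (38642593)·6816661.

1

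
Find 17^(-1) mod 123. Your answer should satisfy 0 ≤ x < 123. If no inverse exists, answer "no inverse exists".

gcd(123, 17) by repeated division:
123 = 7×17 + 4
17 = 4×4 + 1
4 = 4×1 + 0
gcd = 1, so the inverse exists. Back-substitute:
1 = 17 − 4·4
1 = −4·123 + 29·17
So 17·29 ≡ 1 (mod 123).

29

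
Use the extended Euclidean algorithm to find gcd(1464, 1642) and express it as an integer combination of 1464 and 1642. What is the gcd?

2

Apply Euclid's algorithm to 1642 and 1464:
1642 = 1·1464 + 178
1464 = 8·178 + 40
178 = 4·40 + 18
40 = 2·18 + 4
18 = 4·4 + 2
4 = 2·2 + 0
gcd(1464, 1642) = 2.
Express as a combination:
2 = 18 − 4·4
2 = −4·40 + 9·18
2 = 9·178 − 40·40
2 = −40·1464 + 329·178
2 = 329·1642 − 369·1464
So 2 = (329)·1642 + (-369)·1464.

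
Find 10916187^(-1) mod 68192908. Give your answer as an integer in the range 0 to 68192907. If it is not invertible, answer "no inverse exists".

Apply the Euclidean algorithm to 68192908 and 10916187:
68192908 = 6·10916187 + 2695786
10916187 = 4·2695786 + 133043
2695786 = 20·133043 + 34926
133043 = 3·34926 + 28265
34926 = 1·28265 + 6661
28265 = 4·6661 + 1621
6661 = 4·1621 + 177
1621 = 9·177 + 28
177 = 6·28 + 9
28 = 3·9 + 1
9 = 9·1 + 0
gcd = 1, so the inverse exists. Back-substitute:
1 = 28 − 3·9
1 = −3·177 + 19·28
1 = 19·1621 − 174·177
1 = −174·6661 + 715·1621
1 = 715·28265 − 3034·6661
1 = −3034·34926 + 3749·28265
1 = 3749·133043 − 14281·34926
1 = −14281·2695786 + 289369·133043
1 = 289369·10916187 − 1171757·2695786
1 = −1171757·68192908 + 7319911·10916187
So 10916187·7319911 ≡ 1 (mod 68192908).

7319911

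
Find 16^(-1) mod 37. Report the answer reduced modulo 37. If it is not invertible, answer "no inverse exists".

7

gcd(37, 16) by repeated division:
37 = 2·16 + 5
16 = 3·5 + 1
5 = 5·1 + 0
Since gcd(16, 37) = 1, back-substitute to write 1 as a combination:
1 = 16 − 3·5
1 = −3·37 + 7·16
So 16·7 ≡ 1 (mod 37).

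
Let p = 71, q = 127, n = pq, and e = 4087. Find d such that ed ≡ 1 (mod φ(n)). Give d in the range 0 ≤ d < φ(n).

φ(n) = (p−1)(q−1) = 70·126 = 8820.
Need d with 4087·d ≡ 1 (mod 8820). Apply the extended Euclidean algorithm:
8820 = 2*4087 + 646
4087 = 6*646 + 211
646 = 3*211 + 13
211 = 16*13 + 3
13 = 4*3 + 1
3 = 3*1 + 0
Back-substitute:
1 = 13 − 4·3
1 = −4·211 + 65·13
1 = 65·646 − 199·211
1 = −199·4087 + 1259·646
1 = 1259·8820 − 2717·4087
So 4087·(-2717) ≡ 1 (mod 8820), hence d ≡ -2717 ≡ 6103 (mod 8820).

6103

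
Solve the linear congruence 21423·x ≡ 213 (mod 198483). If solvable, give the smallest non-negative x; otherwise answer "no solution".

29898

First find gcd(21423, 198483):
198483 = 9*21423 + 5676
21423 = 3*5676 + 4395
5676 = 1*4395 + 1281
4395 = 3*1281 + 552
1281 = 2*552 + 177
552 = 3*177 + 21
177 = 8*21 + 9
21 = 2*9 + 3
9 = 3*3 + 0
gcd = 3 and 3 | 213, so solutions exist. Divide through by 3: 7141x ≡ 71 (mod 66161).
Now find 7141⁻¹ mod 66161:
66161 = 9*7141 + 1892
7141 = 3*1892 + 1465
1892 = 1*1465 + 427
1465 = 3*427 + 184
427 = 2*184 + 59
184 = 3*59 + 7
59 = 8*7 + 3
7 = 2*3 + 1
3 = 3*1 + 0
Back-substitute:
1 = 7 − 2·3
1 = −2·59 + 17·7
1 = 17·184 − 53·59
1 = −53·427 + 123·184
1 = 123·1465 − 422·427
1 = −422·1892 + 545·1465
1 = 545·7141 − 2057·1892
1 = −2057·66161 + 19058·7141
So 7141⁻¹ ≡ 19058 (mod 66161).
Then x ≡ 19058·71 ≡ 29898 (mod 66161); the smallest non-negative solution is x = 29898.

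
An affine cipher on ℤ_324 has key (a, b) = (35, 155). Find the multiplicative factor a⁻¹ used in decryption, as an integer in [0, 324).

Apply the Euclidean algorithm to 324 and 35:
324 = 9*35 + 9
35 = 3*9 + 8
9 = 1*8 + 1
8 = 8*1 + 0
gcd = 1, so the inverse exists. Back-substitute:
1 = 9 − 8
1 = −35 + 4·9
1 = 4·324 − 37·35
Hence 35⁻¹ ≡ -37 ≡ 287 (mod 324).

287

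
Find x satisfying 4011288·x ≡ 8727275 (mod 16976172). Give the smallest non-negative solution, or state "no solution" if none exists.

no solution

gcd(4011288, 16976172):
16976172 = 4×4011288 + 931020
4011288 = 4×931020 + 287208
931020 = 3×287208 + 69396
287208 = 4×69396 + 9624
69396 = 7×9624 + 2028
9624 = 4×2028 + 1512
2028 = 1×1512 + 516
1512 = 2×516 + 480
516 = 1×480 + 36
480 = 13×36 + 12
36 = 3×12 + 0
gcd = 12, but 12 ∤ 8727275, so the congruence has no solution.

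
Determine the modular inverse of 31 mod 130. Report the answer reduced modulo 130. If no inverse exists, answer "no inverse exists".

Run Euclid on (130, 31):
130 = 4·31 + 6
31 = 5·6 + 1
6 = 6·1 + 0
Since gcd(31, 130) = 1, back-substitute to write 1 as a combination:
1 = 31 − 5·6
1 = −5·130 + 21·31
So 31·21 ≡ 1 (mod 130).

21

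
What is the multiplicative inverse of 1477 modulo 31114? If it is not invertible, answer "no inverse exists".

Apply the Euclidean algorithm to 31114 and 1477:
31114 = 21*1477 + 97
1477 = 15*97 + 22
97 = 4*22 + 9
22 = 2*9 + 4
9 = 2*4 + 1
4 = 4*1 + 0
The gcd is 1. Working backward:
1 = 9 − 2·4
1 = −2·22 + 5·9
1 = 5·97 − 22·22
1 = −22·1477 + 335·97
1 = 335·31114 − 7057·1477
Hence 1477⁻¹ ≡ -7057 ≡ 24057 (mod 31114).

24057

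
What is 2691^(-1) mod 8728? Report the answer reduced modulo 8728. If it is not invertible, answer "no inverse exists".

3811

Apply the Euclidean algorithm to 8728 and 2691:
8728 = 3×2691 + 655
2691 = 4×655 + 71
655 = 9×71 + 16
71 = 4×16 + 7
16 = 2×7 + 2
7 = 3×2 + 1
2 = 2×1 + 0
gcd = 1, so the inverse exists. Back-substitute:
1 = 7 − 3·2
1 = −3·16 + 7·7
1 = 7·71 − 31·16
1 = −31·655 + 286·71
1 = 286·2691 − 1175·655
1 = −1175·8728 + 3811·2691
So 2691·3811 ≡ 1 (mod 8728).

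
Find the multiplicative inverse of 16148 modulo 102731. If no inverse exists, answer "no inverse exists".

77290

Apply the Euclidean algorithm to 102731 and 16148:
102731 = 6×16148 + 5843
16148 = 2×5843 + 4462
5843 = 1×4462 + 1381
4462 = 3×1381 + 319
1381 = 4×319 + 105
319 = 3×105 + 4
105 = 26×4 + 1
4 = 4×1 + 0
Since gcd(16148, 102731) = 1, back-substitute to write 1 as a combination:
1 = 105 − 26·4
1 = −26·319 + 79·105
1 = 79·1381 − 342·319
1 = −342·4462 + 1105·1381
1 = 1105·5843 − 1447·4462
1 = −1447·16148 + 3999·5843
1 = 3999·102731 − 25441·16148
Thus 16148·(-25441) ≡ 1 (mod 102731); reducing, -25441 mod 102731 = 77290.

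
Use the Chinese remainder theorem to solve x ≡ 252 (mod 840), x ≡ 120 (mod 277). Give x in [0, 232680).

Write x = 252 + 840·k. Then 840·k ≡ 120 − 252 ≡ 145 (mod 277).
Need 840⁻¹ mod 277. Extended Euclid on (277, 9):
277 = 30*9 + 7
9 = 1*7 + 2
7 = 3*2 + 1
2 = 2*1 + 0
Back-substitute:
1 = 7 − 3·2
1 = −3·9 + 4·7
1 = 4·277 − 123·9
840⁻¹ ≡ 154 (mod 277), so k ≡ 154·145 ≡ 170 (mod 277).
x = 252 + 840·170 = 143052.

143052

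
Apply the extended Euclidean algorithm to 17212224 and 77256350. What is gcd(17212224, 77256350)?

Repeated division:
77256350 = 4·17212224 + 8407454
17212224 = 2·8407454 + 397316
8407454 = 21·397316 + 63818
397316 = 6·63818 + 14408
63818 = 4·14408 + 6186
14408 = 2·6186 + 2036
6186 = 3·2036 + 78
2036 = 26·78 + 8
78 = 9·8 + 6
8 = 1·6 + 2
6 = 3·2 + 0
gcd(17212224, 77256350) = 2.
Express as a combination:
2 = 8 − 6
2 = −78 + 10·8
2 = 10·2036 − 261·78
2 = −261·6186 + 793·2036
2 = 793·14408 − 1847·6186
2 = −1847·63818 + 8181·14408
2 = 8181·397316 − 50933·63818
2 = −50933·8407454 + 1077774·397316
2 = 1077774·17212224 − 2206481·8407454
2 = −2206481·77256350 + 9903698·17212224
So 2 = (-2206481)·77256350 + (9903698)·17212224.

2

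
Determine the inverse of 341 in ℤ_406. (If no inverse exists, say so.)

381

Run Euclid on (406, 341):
406 = 1*341 + 65
341 = 5*65 + 16
65 = 4*16 + 1
16 = 16*1 + 0
The gcd is 1. Working backward:
1 = 65 − 4·16
1 = −4·341 + 21·65
1 = 21·406 − 25·341
So 341·(-25) ≡ 1 (mod 406), and -25 ≡ 381 (mod 406).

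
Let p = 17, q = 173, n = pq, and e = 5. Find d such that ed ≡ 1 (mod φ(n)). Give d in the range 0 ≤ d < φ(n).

φ(n) = (p−1)(q−1) = 16·172 = 2752.
Need d with 5·d ≡ 1 (mod 2752). Apply the extended Euclidean algorithm:
2752 = 550·5 + 2
5 = 2·2 + 1
2 = 2·1 + 0
Back-substitute:
1 = 5 − 2·2
1 = −2·2752 + 1101·5
So 5·1101 ≡ 1 (mod 2752), hence d = 1101.

1101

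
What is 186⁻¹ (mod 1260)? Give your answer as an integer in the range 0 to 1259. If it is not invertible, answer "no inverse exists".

no inverse exists

Euclidean algorithm on 1260, 186:
1260 = 6×186 + 144
186 = 1×144 + 42
144 = 3×42 + 18
42 = 2×18 + 6
18 = 3×6 + 0
The gcd is 6, not 1, hence no inverse exists.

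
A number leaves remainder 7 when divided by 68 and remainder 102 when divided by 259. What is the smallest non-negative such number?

6059

Write x = 7 + 68·k. Then 68·k ≡ 102 − 7 ≡ 95 (mod 259).
Need 68⁻¹ mod 259. Extended Euclid on (259, 68):
259 = 3×68 + 55
68 = 1×55 + 13
55 = 4×13 + 3
13 = 4×3 + 1
3 = 3×1 + 0
Back-substitute:
1 = 13 − 4·3
1 = −4·55 + 17·13
1 = 17·68 − 21·55
1 = −21·259 + 80·68
68⁻¹ ≡ 80 (mod 259), so k ≡ 80·95 ≡ 89 (mod 259).
x = 7 + 68·89 = 6059.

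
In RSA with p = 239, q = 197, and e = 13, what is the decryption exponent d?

10765

φ(n) = (p−1)(q−1) = 238·196 = 46648.
Need d with 13·d ≡ 1 (mod 46648). Apply the extended Euclidean algorithm:
46648 = 3588×13 + 4
13 = 3×4 + 1
4 = 4×1 + 0
Back-substitute:
1 = 13 − 3·4
1 = −3·46648 + 10765·13
So 13·10765 ≡ 1 (mod 46648), hence d = 10765.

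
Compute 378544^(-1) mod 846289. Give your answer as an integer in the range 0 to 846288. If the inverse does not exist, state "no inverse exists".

809658

gcd(846289, 378544) by repeated division:
846289 = 2×378544 + 89201
378544 = 4×89201 + 21740
89201 = 4×21740 + 2241
21740 = 9×2241 + 1571
2241 = 1×1571 + 670
1571 = 2×670 + 231
670 = 2×231 + 208
231 = 1×208 + 23
208 = 9×23 + 1
23 = 23×1 + 0
Since gcd(378544, 846289) = 1, back-substitute to write 1 as a combination:
1 = 208 − 9·23
1 = −9·231 + 10·208
1 = 10·670 − 29·231
1 = −29·1571 + 68·670
1 = 68·2241 − 97·1571
1 = −97·21740 + 941·2241
1 = 941·89201 − 3861·21740
1 = −3861·378544 + 16385·89201
1 = 16385·846289 − 36631·378544
So 378544·(-36631) ≡ 1 (mod 846289), and -36631 ≡ 809658 (mod 846289).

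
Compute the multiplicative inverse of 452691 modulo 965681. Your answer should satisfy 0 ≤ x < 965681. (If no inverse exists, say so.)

318664

Extended Euclidean algorithm:
965681 = 2·452691 + 60299
452691 = 7·60299 + 30598
60299 = 1·30598 + 29701
30598 = 1·29701 + 897
29701 = 33·897 + 100
897 = 8·100 + 97
100 = 1·97 + 3
97 = 32·3 + 1
3 = 3·1 + 0
gcd = 1, so the inverse exists. Back-substitute:
1 = 97 − 32·3
1 = −32·100 + 33·97
1 = 33·897 − 296·100
1 = −296·29701 + 9801·897
1 = 9801·30598 − 10097·29701
1 = −10097·60299 + 19898·30598
1 = 19898·452691 − 149383·60299
1 = −149383·965681 + 318664·452691
So 452691·318664 ≡ 1 (mod 965681).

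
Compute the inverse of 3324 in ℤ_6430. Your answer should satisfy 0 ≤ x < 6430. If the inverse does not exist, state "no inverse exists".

Compute gcd(3324, 6430):
6430 = 1*3324 + 3106
3324 = 1*3106 + 218
3106 = 14*218 + 54
218 = 4*54 + 2
54 = 27*2 + 0
Since gcd = 2 > 1, 3324 is not a unit mod 6430.

no inverse exists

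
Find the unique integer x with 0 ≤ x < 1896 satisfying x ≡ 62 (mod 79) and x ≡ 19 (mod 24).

Write x = 62 + 79·k. Then 79·k ≡ 19 − 62 ≡ 5 (mod 24).
Need 79⁻¹ mod 24. Extended Euclid on (24, 7):
24 = 3×7 + 3
7 = 2×3 + 1
3 = 3×1 + 0
Back-substitute:
1 = 7 − 2·3
1 = −2·24 + 7·7
79⁻¹ ≡ 7 (mod 24), so k ≡ 7·5 ≡ 11 (mod 24).
x = 62 + 79·11 = 931.

931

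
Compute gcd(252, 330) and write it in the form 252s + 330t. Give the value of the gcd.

6

Repeated division:
330 = 1×252 + 78
252 = 3×78 + 18
78 = 4×18 + 6
18 = 3×6 + 0
gcd(252, 330) = 6.
Working backward:
6 = 78 − 4·18
6 = −4·252 + 13·78
6 = 13·330 − 17·252
So 6 = (13)·330 + (-17)·252.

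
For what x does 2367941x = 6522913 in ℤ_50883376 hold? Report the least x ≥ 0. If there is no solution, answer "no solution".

First find gcd(2367941, 50883376):
50883376 = 21×2367941 + 1156615
2367941 = 2×1156615 + 54711
1156615 = 21×54711 + 7684
54711 = 7×7684 + 923
7684 = 8×923 + 300
923 = 3×300 + 23
300 = 13×23 + 1
23 = 23×1 + 0
gcd = 1, so a unique solution mod 50883376 exists.
Back-substitute for the Bézout coefficients:
1 = 300 − 13·23
1 = −13·923 + 40·300
1 = 40·7684 − 333·923
1 = −333·54711 + 2371·7684
1 = 2371·1156615 − 50124·54711
1 = −50124·2367941 + 102619·1156615
1 = 102619·50883376 − 2205123·2367941
So 2367941·(-2205123) ≡ 1 (mod 50883376), giving 2367941⁻¹ ≡ 48678253.
x ≡ 2367941⁻¹·6522913 ≡ 48678253·6522913 ≡ 39894509 (mod 50883376).

39894509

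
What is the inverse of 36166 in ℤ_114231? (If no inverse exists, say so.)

no inverse exists

Euclidean algorithm on 114231, 36166:
114231 = 3*36166 + 5733
36166 = 6*5733 + 1768
5733 = 3*1768 + 429
1768 = 4*429 + 52
429 = 8*52 + 13
52 = 4*13 + 0
Since gcd = 13 > 1, 36166 is not a unit mod 114231.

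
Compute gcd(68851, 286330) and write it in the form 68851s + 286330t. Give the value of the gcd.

Euclidean algorithm:
286330 = 4×68851 + 10926
68851 = 6×10926 + 3295
10926 = 3×3295 + 1041
3295 = 3×1041 + 172
1041 = 6×172 + 9
172 = 19×9 + 1
9 = 9×1 + 0
gcd(68851, 286330) = 1.
Express as a combination:
1 = 172 − 19·9
1 = −19·1041 + 115·172
1 = 115·3295 − 364·1041
1 = −364·10926 + 1207·3295
1 = 1207·68851 − 7606·10926
1 = −7606·286330 + 31631·68851
So 1 = (-7606)·286330 + (31631)·68851.

1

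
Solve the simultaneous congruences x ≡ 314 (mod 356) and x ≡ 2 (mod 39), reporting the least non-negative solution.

314

Write x = 314 + 356·k. Then 356·k ≡ 2 − 314 ≡ 0 (mod 39).
Need 356⁻¹ mod 39. Extended Euclid on (39, 5):
39 = 7·5 + 4
5 = 1·4 + 1
4 = 4·1 + 0
Back-substitute:
1 = 5 − 4
1 = −39 + 8·5
356⁻¹ ≡ 8 (mod 39), so k ≡ 8·0 ≡ 0 (mod 39).
x = 314 + 356·0 = 314.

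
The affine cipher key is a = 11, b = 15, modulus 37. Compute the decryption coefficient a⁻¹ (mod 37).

Apply the Euclidean algorithm to 37 and 11:
37 = 3·11 + 4
11 = 2·4 + 3
4 = 1·3 + 1
3 = 3·1 + 0
The gcd is 1. Working backward:
1 = 4 − 3
1 = −11 + 3·4
1 = 3·37 − 10·11
Thus 11·(-10) ≡ 1 (mod 37); reducing, -10 mod 37 = 27.

27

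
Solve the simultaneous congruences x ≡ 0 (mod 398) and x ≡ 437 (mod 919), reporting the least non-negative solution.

Write x = 0 + 398·k. Then 398·k ≡ 437 − 0 ≡ 437 (mod 919).
Need 398⁻¹ mod 919. Extended Euclid on (919, 398):
919 = 2×398 + 123
398 = 3×123 + 29
123 = 4×29 + 7
29 = 4×7 + 1
7 = 7×1 + 0
Back-substitute:
1 = 29 − 4·7
1 = −4·123 + 17·29
1 = 17·398 − 55·123
1 = −55·919 + 127·398
398⁻¹ ≡ 127 (mod 919), so k ≡ 127·437 ≡ 359 (mod 919).
x = 0 + 398·359 = 142882.

142882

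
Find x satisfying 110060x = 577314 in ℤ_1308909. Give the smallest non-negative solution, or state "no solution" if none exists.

First find gcd(110060, 1308909):
1308909 = 11·110060 + 98249
110060 = 1·98249 + 11811
98249 = 8·11811 + 3761
11811 = 3·3761 + 528
3761 = 7·528 + 65
528 = 8·65 + 8
65 = 8·8 + 1
8 = 8·1 + 0
gcd = 1, so a unique solution mod 1308909 exists.
Back-substitute for the Bézout coefficients:
1 = 65 − 8·8
1 = −8·528 + 65·65
1 = 65·3761 − 463·528
1 = −463·11811 + 1454·3761
1 = 1454·98249 − 12095·11811
1 = −12095·110060 + 13549·98249
1 = 13549·1308909 − 161134·110060
So 110060·(-161134) ≡ 1 (mod 1308909), giving 110060⁻¹ ≡ 1147775.
x ≡ 110060⁻¹·577314 ≡ 1147775·577314 ≡ 557463 (mod 1308909).

557463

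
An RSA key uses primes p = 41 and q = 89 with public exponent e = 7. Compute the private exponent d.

503

φ(n) = (p−1)(q−1) = 40·88 = 3520.
Need d with 7·d ≡ 1 (mod 3520). Apply the extended Euclidean algorithm:
3520 = 502·7 + 6
7 = 1·6 + 1
6 = 6·1 + 0
Back-substitute:
1 = 7 − 6
1 = −3520 + 503·7
So 7·503 ≡ 1 (mod 3520), hence d = 503.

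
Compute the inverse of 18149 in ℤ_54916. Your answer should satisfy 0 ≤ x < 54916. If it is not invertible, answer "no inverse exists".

Apply the Euclidean algorithm to 54916 and 18149:
54916 = 3·18149 + 469
18149 = 38·469 + 327
469 = 1·327 + 142
327 = 2·142 + 43
142 = 3·43 + 13
43 = 3·13 + 4
13 = 3·4 + 1
4 = 4·1 + 0
The gcd is 1. Working backward:
1 = 13 − 3·4
1 = −3·43 + 10·13
1 = 10·142 − 33·43
1 = −33·327 + 76·142
1 = 76·469 − 109·327
1 = −109·18149 + 4218·469
1 = 4218·54916 − 12763·18149
So 18149·(-12763) ≡ 1 (mod 54916), and -12763 ≡ 42153 (mod 54916).

42153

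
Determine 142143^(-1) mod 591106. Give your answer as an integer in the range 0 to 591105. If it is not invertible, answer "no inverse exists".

499531

Apply the Euclidean algorithm to 591106 and 142143:
591106 = 4*142143 + 22534
142143 = 6*22534 + 6939
22534 = 3*6939 + 1717
6939 = 4*1717 + 71
1717 = 24*71 + 13
71 = 5*13 + 6
13 = 2*6 + 1
6 = 6*1 + 0
Since gcd(142143, 591106) = 1, back-substitute to write 1 as a combination:
1 = 13 − 2·6
1 = −2·71 + 11·13
1 = 11·1717 − 266·71
1 = −266·6939 + 1075·1717
1 = 1075·22534 − 3491·6939
1 = −3491·142143 + 22021·22534
1 = 22021·591106 − 91575·142143
So 142143·(-91575) ≡ 1 (mod 591106), and -91575 ≡ 499531 (mod 591106).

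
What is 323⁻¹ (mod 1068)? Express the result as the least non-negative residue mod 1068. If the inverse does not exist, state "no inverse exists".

863

Extended Euclidean algorithm:
1068 = 3*323 + 99
323 = 3*99 + 26
99 = 3*26 + 21
26 = 1*21 + 5
21 = 4*5 + 1
5 = 5*1 + 0
The gcd is 1. Working backward:
1 = 21 − 4·5
1 = −4·26 + 5·21
1 = 5·99 − 19·26
1 = −19·323 + 62·99
1 = 62·1068 − 205·323
Thus 323·(-205) ≡ 1 (mod 1068); reducing, -205 mod 1068 = 863.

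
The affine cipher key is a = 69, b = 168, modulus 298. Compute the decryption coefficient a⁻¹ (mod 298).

203

Extended Euclidean algorithm:
298 = 4·69 + 22
69 = 3·22 + 3
22 = 7·3 + 1
3 = 3·1 + 0
gcd = 1, so the inverse exists. Back-substitute:
1 = 22 − 7·3
1 = −7·69 + 22·22
1 = 22·298 − 95·69
Thus 69·(-95) ≡ 1 (mod 298); reducing, -95 mod 298 = 203.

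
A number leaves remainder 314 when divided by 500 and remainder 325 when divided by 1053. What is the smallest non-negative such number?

Write x = 314 + 500·k. Then 500·k ≡ 325 − 314 ≡ 11 (mod 1053).
Need 500⁻¹ mod 1053. Extended Euclid on (1053, 500):
1053 = 2·500 + 53
500 = 9·53 + 23
53 = 2·23 + 7
23 = 3·7 + 2
7 = 3·2 + 1
2 = 2·1 + 0
Back-substitute:
1 = 7 − 3·2
1 = −3·23 + 10·7
1 = 10·53 − 23·23
1 = −23·500 + 217·53
1 = 217·1053 − 457·500
500⁻¹ ≡ 596 (mod 1053), so k ≡ 596·11 ≡ 238 (mod 1053).
x = 314 + 500·238 = 119314.

119314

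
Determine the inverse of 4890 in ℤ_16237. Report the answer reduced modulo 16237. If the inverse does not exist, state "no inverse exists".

11512

Apply the Euclidean algorithm to 16237 and 4890:
16237 = 3·4890 + 1567
4890 = 3·1567 + 189
1567 = 8·189 + 55
189 = 3·55 + 24
55 = 2·24 + 7
24 = 3·7 + 3
7 = 2·3 + 1
3 = 3·1 + 0
Since gcd(4890, 16237) = 1, back-substitute to write 1 as a combination:
1 = 7 − 2·3
1 = −2·24 + 7·7
1 = 7·55 − 16·24
1 = −16·189 + 55·55
1 = 55·1567 − 456·189
1 = −456·4890 + 1423·1567
1 = 1423·16237 − 4725·4890
Hence 4890⁻¹ ≡ -4725 ≡ 11512 (mod 16237).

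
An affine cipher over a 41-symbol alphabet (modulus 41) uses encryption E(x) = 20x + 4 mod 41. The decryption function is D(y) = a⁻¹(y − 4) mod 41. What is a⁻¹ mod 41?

gcd(41, 20) by repeated division:
41 = 2·20 + 1
20 = 20·1 + 0
gcd = 1, so the inverse exists. Back-substitute:
1 = 41 − 2·20
Thus 20·(-2) ≡ 1 (mod 41); reducing, -2 mod 41 = 39.

39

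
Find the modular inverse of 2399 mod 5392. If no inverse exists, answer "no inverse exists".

1407

Run Euclid on (5392, 2399):
5392 = 2·2399 + 594
2399 = 4·594 + 23
594 = 25·23 + 19
23 = 1·19 + 4
19 = 4·4 + 3
4 = 1·3 + 1
3 = 3·1 + 0
The gcd is 1. Working backward:
1 = 4 − 3
1 = −19 + 5·4
1 = 5·23 − 6·19
1 = −6·594 + 155·23
1 = 155·2399 − 626·594
1 = −626·5392 + 1407·2399
So 2399·1407 ≡ 1 (mod 5392).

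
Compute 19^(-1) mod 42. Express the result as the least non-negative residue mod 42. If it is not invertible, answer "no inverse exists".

Run Euclid on (42, 19):
42 = 2×19 + 4
19 = 4×4 + 3
4 = 1×3 + 1
3 = 3×1 + 0
gcd = 1, so the inverse exists. Back-substitute:
1 = 4 − 3
1 = −19 + 5·4
1 = 5·42 − 11·19
So 19·(-11) ≡ 1 (mod 42), and -11 ≡ 31 (mod 42).

31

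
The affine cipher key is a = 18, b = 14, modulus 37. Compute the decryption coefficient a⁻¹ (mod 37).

35

Run Euclid on (37, 18):
37 = 2×18 + 1
18 = 18×1 + 0
Since gcd(18, 37) = 1, back-substitute to write 1 as a combination:
1 = 37 − 2·18
So 18·(-2) ≡ 1 (mod 37), and -2 ≡ 35 (mod 37).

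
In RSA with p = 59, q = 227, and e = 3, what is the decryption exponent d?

φ(n) = (p−1)(q−1) = 58·226 = 13108.
Need d with 3·d ≡ 1 (mod 13108). Apply the extended Euclidean algorithm:
13108 = 4369×3 + 1
3 = 3×1 + 0
Back-substitute:
1 = 13108 − 4369·3
So 3·(-4369) ≡ 1 (mod 13108), hence d ≡ -4369 ≡ 8739 (mod 13108).

8739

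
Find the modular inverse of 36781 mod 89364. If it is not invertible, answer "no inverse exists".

Run Euclid on (89364, 36781):
89364 = 2×36781 + 15802
36781 = 2×15802 + 5177
15802 = 3×5177 + 271
5177 = 19×271 + 28
271 = 9×28 + 19
28 = 1×19 + 9
19 = 2×9 + 1
9 = 9×1 + 0
The gcd is 1. Working backward:
1 = 19 − 2·9
1 = −2·28 + 3·19
1 = 3·271 − 29·28
1 = −29·5177 + 554·271
1 = 554·15802 − 1691·5177
1 = −1691·36781 + 3936·15802
1 = 3936·89364 − 9563·36781
Thus 36781·(-9563) ≡ 1 (mod 89364); reducing, -9563 mod 89364 = 79801.

79801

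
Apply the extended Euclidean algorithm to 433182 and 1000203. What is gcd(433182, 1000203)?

Apply Euclid's algorithm to 1000203 and 433182:
1000203 = 2·433182 + 133839
433182 = 3·133839 + 31665
133839 = 4·31665 + 7179
31665 = 4·7179 + 2949
7179 = 2·2949 + 1281
2949 = 2·1281 + 387
1281 = 3·387 + 120
387 = 3·120 + 27
120 = 4·27 + 12
27 = 2·12 + 3
12 = 4·3 + 0
gcd(433182, 1000203) = 3.
Back-substituting:
3 = 27 − 2·12
3 = −2·120 + 9·27
3 = 9·387 − 29·120
3 = −29·1281 + 96·387
3 = 96·2949 − 221·1281
3 = −221·7179 + 538·2949
3 = 538·31665 − 2373·7179
3 = −2373·133839 + 10030·31665
3 = 10030·433182 − 32463·133839
3 = −32463·1000203 + 74956·433182
So 3 = (-32463)·1000203 + (74956)·433182.

3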